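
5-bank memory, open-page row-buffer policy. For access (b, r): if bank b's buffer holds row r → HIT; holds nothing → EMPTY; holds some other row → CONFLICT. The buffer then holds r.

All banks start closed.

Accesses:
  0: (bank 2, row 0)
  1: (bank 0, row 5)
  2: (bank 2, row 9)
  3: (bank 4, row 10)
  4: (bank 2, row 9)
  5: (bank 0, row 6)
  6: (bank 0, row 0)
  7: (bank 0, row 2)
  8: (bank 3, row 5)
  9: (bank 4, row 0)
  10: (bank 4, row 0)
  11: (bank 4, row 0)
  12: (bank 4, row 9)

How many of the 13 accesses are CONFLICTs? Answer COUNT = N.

  [0] b2 r0: no row ⇒ E
  [1] b0 r5: no row ⇒ E
  [2] b2 r9: had r0 ⇒ C
  [3] b4 r10: no row ⇒ E
  [4] b2 r9: had r9 ⇒ H
  [5] b0 r6: had r5 ⇒ C
  [6] b0 r0: had r6 ⇒ C
  [7] b0 r2: had r0 ⇒ C
  [8] b3 r5: no row ⇒ E
  [9] b4 r0: had r10 ⇒ C
  [10] b4 r0: had r0 ⇒ H
  [11] b4 r0: had r0 ⇒ H
  [12] b4 r9: had r0 ⇒ C

COUNT = 6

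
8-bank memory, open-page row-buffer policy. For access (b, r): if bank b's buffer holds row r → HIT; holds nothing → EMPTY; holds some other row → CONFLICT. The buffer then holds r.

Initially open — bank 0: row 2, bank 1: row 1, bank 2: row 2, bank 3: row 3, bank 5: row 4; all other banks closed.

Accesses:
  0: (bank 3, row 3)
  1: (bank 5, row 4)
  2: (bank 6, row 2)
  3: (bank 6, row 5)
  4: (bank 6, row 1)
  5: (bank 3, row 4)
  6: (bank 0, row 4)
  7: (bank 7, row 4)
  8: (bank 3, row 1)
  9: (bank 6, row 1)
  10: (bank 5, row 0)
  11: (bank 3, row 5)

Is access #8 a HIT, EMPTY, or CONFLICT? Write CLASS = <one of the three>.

0: bank 3 row 3 — prev 3 → HIT
1: bank 5 row 4 — prev 4 → HIT
2: bank 6 row 2 — prev None → EMPTY
3: bank 6 row 5 — prev 2 → CONFLICT
4: bank 6 row 1 — prev 5 → CONFLICT
5: bank 3 row 4 — prev 3 → CONFLICT
6: bank 0 row 4 — prev 2 → CONFLICT
7: bank 7 row 4 — prev None → EMPTY
8: bank 3 row 1 — prev 4 → CONFLICT
9: bank 6 row 1 — prev 1 → HIT
10: bank 5 row 0 — prev 4 → CONFLICT
11: bank 3 row 5 — prev 1 → CONFLICT

CLASS = CONFLICT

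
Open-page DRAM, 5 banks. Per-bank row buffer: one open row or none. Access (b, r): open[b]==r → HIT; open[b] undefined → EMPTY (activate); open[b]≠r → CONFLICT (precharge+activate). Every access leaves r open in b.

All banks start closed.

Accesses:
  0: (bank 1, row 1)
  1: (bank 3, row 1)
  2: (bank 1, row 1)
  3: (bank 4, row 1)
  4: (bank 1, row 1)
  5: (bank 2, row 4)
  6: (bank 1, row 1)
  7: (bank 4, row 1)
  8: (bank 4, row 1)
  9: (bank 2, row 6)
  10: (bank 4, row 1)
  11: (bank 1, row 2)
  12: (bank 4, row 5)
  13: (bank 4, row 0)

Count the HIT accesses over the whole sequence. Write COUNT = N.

#0 (1,1) E
#1 (3,1) E
#2 (1,1) H  (was 1)
#3 (4,1) E
#4 (1,1) H  (was 1)
#5 (2,4) E
#6 (1,1) H  (was 1)
#7 (4,1) H  (was 1)
#8 (4,1) H  (was 1)
#9 (2,6) C  (was 4)
#10 (4,1) H  (was 1)
#11 (1,2) C  (was 1)
#12 (4,5) C  (was 1)
#13 (4,0) C  (was 5)

COUNT = 6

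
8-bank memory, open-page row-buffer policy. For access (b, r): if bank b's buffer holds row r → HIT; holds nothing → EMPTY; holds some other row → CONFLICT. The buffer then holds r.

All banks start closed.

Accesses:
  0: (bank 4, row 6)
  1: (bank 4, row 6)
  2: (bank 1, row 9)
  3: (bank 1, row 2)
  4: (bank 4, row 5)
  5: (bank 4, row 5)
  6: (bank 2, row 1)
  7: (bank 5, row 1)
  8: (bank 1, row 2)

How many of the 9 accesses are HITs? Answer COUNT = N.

  [0] b4 r6: no row ⇒ E
  [1] b4 r6: had r6 ⇒ H
  [2] b1 r9: no row ⇒ E
  [3] b1 r2: had r9 ⇒ C
  [4] b4 r5: had r6 ⇒ C
  [5] b4 r5: had r5 ⇒ H
  [6] b2 r1: no row ⇒ E
  [7] b5 r1: no row ⇒ E
  [8] b1 r2: had r2 ⇒ H

COUNT = 3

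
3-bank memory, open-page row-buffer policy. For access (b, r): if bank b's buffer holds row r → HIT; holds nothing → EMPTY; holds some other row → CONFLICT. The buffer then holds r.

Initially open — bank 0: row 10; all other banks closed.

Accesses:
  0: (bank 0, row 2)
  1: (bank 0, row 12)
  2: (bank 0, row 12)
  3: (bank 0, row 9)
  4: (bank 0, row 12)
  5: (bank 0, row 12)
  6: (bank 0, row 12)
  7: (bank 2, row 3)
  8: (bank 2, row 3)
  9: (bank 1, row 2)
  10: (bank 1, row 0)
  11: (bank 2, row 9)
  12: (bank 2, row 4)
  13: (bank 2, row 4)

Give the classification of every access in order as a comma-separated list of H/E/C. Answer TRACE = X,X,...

step 0: bank0 10->2 [CONFLICT]
step 1: bank0 2->12 [CONFLICT]
step 2: bank0 12->12 [HIT]
step 3: bank0 12->9 [CONFLICT]
step 4: bank0 9->12 [CONFLICT]
step 5: bank0 12->12 [HIT]
step 6: bank0 12->12 [HIT]
step 7: bank2 None->3 [EMPTY]
step 8: bank2 3->3 [HIT]
step 9: bank1 None->2 [EMPTY]
step 10: bank1 2->0 [CONFLICT]
step 11: bank2 3->9 [CONFLICT]
step 12: bank2 9->4 [CONFLICT]
step 13: bank2 4->4 [HIT]

TRACE = C,C,H,C,C,H,H,E,H,E,C,C,C,H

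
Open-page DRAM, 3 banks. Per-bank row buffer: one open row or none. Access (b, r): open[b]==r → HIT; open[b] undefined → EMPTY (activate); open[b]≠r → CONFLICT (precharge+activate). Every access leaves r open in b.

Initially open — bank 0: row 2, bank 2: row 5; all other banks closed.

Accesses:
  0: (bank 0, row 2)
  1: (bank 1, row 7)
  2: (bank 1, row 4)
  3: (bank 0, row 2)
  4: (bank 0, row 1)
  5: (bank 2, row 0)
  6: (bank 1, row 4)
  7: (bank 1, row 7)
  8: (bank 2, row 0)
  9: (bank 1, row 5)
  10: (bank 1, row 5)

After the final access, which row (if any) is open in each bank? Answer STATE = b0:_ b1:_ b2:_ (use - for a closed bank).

  [0] b0 r2: had r2 ⇒ H
  [1] b1 r7: no row ⇒ E
  [2] b1 r4: had r7 ⇒ C
  [3] b0 r2: had r2 ⇒ H
  [4] b0 r1: had r2 ⇒ C
  [5] b2 r0: had r5 ⇒ C
  [6] b1 r4: had r4 ⇒ H
  [7] b1 r7: had r4 ⇒ C
  [8] b2 r0: had r0 ⇒ H
  [9] b1 r5: had r7 ⇒ C
  [10] b1 r5: had r5 ⇒ H

STATE = b0:1 b1:5 b2:0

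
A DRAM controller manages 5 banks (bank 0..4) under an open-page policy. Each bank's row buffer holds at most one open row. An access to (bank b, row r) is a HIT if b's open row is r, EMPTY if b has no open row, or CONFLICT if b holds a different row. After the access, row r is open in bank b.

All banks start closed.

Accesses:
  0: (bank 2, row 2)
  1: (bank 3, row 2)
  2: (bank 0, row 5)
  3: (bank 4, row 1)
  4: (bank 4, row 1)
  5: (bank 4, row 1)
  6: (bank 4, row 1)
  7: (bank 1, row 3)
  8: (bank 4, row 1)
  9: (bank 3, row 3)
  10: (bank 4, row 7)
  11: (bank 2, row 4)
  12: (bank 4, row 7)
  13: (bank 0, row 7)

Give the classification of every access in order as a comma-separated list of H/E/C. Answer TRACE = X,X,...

TRACE = E,E,E,E,H,H,H,E,H,C,C,C,H,C

  [0] b2 r2: no row ⇒ E
  [1] b3 r2: no row ⇒ E
  [2] b0 r5: no row ⇒ E
  [3] b4 r1: no row ⇒ E
  [4] b4 r1: had r1 ⇒ H
  [5] b4 r1: had r1 ⇒ H
  [6] b4 r1: had r1 ⇒ H
  [7] b1 r3: no row ⇒ E
  [8] b4 r1: had r1 ⇒ H
  [9] b3 r3: had r2 ⇒ C
  [10] b4 r7: had r1 ⇒ C
  [11] b2 r4: had r2 ⇒ C
  [12] b4 r7: had r7 ⇒ H
  [13] b0 r7: had r5 ⇒ C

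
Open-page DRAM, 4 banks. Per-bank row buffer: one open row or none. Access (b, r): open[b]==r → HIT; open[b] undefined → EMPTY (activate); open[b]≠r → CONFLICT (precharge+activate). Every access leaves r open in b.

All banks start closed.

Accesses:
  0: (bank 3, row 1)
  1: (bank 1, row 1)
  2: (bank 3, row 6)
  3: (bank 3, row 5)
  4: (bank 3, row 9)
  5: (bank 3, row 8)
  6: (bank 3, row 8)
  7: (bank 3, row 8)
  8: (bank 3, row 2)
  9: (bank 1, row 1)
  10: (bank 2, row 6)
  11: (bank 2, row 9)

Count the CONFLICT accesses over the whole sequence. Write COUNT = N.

#0 (3,1) E
#1 (1,1) E
#2 (3,6) C  (was 1)
#3 (3,5) C  (was 6)
#4 (3,9) C  (was 5)
#5 (3,8) C  (was 9)
#6 (3,8) H  (was 8)
#7 (3,8) H  (was 8)
#8 (3,2) C  (was 8)
#9 (1,1) H  (was 1)
#10 (2,6) E
#11 (2,9) C  (was 6)

COUNT = 6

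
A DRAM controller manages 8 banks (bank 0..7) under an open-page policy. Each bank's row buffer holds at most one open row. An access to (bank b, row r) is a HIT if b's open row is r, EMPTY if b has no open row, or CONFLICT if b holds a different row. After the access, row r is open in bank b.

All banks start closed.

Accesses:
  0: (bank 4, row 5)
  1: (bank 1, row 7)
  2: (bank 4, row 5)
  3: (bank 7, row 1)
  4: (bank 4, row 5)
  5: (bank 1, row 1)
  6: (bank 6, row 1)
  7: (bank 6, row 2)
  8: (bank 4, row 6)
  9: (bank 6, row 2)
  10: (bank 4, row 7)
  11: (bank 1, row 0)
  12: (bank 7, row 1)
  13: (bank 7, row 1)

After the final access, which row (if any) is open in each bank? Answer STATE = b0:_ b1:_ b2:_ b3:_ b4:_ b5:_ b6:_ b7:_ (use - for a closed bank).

STATE = b0:- b1:0 b2:- b3:- b4:7 b5:- b6:2 b7:1

step 0: bank4 None->5 [EMPTY]
step 1: bank1 None->7 [EMPTY]
step 2: bank4 5->5 [HIT]
step 3: bank7 None->1 [EMPTY]
step 4: bank4 5->5 [HIT]
step 5: bank1 7->1 [CONFLICT]
step 6: bank6 None->1 [EMPTY]
step 7: bank6 1->2 [CONFLICT]
step 8: bank4 5->6 [CONFLICT]
step 9: bank6 2->2 [HIT]
step 10: bank4 6->7 [CONFLICT]
step 11: bank1 1->0 [CONFLICT]
step 12: bank7 1->1 [HIT]
step 13: bank7 1->1 [HIT]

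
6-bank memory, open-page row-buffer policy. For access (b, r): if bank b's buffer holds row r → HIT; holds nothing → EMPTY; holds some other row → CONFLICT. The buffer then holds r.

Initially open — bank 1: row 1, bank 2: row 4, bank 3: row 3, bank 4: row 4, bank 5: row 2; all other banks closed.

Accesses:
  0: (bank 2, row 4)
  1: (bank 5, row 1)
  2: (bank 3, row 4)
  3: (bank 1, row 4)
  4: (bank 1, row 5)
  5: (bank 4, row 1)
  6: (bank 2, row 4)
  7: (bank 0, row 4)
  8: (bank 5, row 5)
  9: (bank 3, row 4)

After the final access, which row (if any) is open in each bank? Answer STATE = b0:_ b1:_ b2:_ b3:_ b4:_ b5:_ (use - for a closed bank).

#0 (2,4) H  (was 4)
#1 (5,1) C  (was 2)
#2 (3,4) C  (was 3)
#3 (1,4) C  (was 1)
#4 (1,5) C  (was 4)
#5 (4,1) C  (was 4)
#6 (2,4) H  (was 4)
#7 (0,4) E
#8 (5,5) C  (was 1)
#9 (3,4) H  (was 4)

STATE = b0:4 b1:5 b2:4 b3:4 b4:1 b5:5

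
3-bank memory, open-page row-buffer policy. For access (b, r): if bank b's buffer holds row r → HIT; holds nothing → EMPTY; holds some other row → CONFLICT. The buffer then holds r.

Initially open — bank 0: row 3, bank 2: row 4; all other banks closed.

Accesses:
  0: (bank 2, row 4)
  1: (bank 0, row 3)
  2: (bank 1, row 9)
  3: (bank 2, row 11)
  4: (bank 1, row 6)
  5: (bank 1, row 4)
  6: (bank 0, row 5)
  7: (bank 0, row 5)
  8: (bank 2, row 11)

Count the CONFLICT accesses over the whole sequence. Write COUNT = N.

#0 (2,4) H  (was 4)
#1 (0,3) H  (was 3)
#2 (1,9) E
#3 (2,11) C  (was 4)
#4 (1,6) C  (was 9)
#5 (1,4) C  (was 6)
#6 (0,5) C  (was 3)
#7 (0,5) H  (was 5)
#8 (2,11) H  (was 11)

COUNT = 4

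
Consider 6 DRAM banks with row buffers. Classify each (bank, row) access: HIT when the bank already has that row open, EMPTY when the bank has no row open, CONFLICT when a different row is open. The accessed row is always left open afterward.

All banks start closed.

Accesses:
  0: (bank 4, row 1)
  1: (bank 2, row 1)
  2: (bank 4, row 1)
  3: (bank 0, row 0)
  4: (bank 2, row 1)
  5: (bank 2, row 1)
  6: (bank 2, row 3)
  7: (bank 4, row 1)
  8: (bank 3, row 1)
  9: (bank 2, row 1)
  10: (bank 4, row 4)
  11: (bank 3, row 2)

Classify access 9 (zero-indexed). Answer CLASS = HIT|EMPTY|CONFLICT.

CLASS = CONFLICT

0: bank 4 row 1 — prev None → EMPTY
1: bank 2 row 1 — prev None → EMPTY
2: bank 4 row 1 — prev 1 → HIT
3: bank 0 row 0 — prev None → EMPTY
4: bank 2 row 1 — prev 1 → HIT
5: bank 2 row 1 — prev 1 → HIT
6: bank 2 row 3 — prev 1 → CONFLICT
7: bank 4 row 1 — prev 1 → HIT
8: bank 3 row 1 — prev None → EMPTY
9: bank 2 row 1 — prev 3 → CONFLICT
10: bank 4 row 4 — prev 1 → CONFLICT
11: bank 3 row 2 — prev 1 → CONFLICT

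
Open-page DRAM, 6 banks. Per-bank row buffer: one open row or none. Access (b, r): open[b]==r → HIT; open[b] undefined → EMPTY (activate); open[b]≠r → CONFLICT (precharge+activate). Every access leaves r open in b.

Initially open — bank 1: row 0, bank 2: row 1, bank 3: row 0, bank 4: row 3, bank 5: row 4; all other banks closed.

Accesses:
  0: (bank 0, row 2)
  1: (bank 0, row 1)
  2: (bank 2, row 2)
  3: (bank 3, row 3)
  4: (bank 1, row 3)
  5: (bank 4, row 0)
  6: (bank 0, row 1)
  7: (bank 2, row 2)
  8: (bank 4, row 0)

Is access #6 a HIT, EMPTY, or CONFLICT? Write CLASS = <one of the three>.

CLASS = HIT

step 0: bank0 None->2 [EMPTY]
step 1: bank0 2->1 [CONFLICT]
step 2: bank2 1->2 [CONFLICT]
step 3: bank3 0->3 [CONFLICT]
step 4: bank1 0->3 [CONFLICT]
step 5: bank4 3->0 [CONFLICT]
step 6: bank0 1->1 [HIT]
step 7: bank2 2->2 [HIT]
step 8: bank4 0->0 [HIT]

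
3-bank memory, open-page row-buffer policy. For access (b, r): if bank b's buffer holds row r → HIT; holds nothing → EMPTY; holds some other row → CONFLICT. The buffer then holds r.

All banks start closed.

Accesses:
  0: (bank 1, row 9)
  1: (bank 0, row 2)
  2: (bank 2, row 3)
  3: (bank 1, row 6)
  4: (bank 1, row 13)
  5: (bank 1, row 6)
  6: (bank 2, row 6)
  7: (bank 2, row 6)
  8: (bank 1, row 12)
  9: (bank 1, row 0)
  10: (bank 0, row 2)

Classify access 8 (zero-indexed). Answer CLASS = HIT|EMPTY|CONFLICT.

#0 (1,9) E
#1 (0,2) E
#2 (2,3) E
#3 (1,6) C  (was 9)
#4 (1,13) C  (was 6)
#5 (1,6) C  (was 13)
#6 (2,6) C  (was 3)
#7 (2,6) H  (was 6)
#8 (1,12) C  (was 6)
#9 (1,0) C  (was 12)
#10 (0,2) H  (was 2)

CLASS = CONFLICT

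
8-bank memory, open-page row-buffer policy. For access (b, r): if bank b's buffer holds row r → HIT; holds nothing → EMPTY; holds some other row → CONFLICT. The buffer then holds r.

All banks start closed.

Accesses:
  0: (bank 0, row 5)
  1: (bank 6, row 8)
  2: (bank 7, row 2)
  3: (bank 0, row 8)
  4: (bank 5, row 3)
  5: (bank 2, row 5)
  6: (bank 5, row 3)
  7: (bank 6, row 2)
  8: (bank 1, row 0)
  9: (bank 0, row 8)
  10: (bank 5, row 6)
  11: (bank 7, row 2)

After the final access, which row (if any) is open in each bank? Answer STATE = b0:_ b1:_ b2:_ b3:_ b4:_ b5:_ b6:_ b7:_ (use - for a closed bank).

STATE = b0:8 b1:0 b2:5 b3:- b4:- b5:6 b6:2 b7:2

0: bank 0 row 5 — prev None → EMPTY
1: bank 6 row 8 — prev None → EMPTY
2: bank 7 row 2 — prev None → EMPTY
3: bank 0 row 8 — prev 5 → CONFLICT
4: bank 5 row 3 — prev None → EMPTY
5: bank 2 row 5 — prev None → EMPTY
6: bank 5 row 3 — prev 3 → HIT
7: bank 6 row 2 — prev 8 → CONFLICT
8: bank 1 row 0 — prev None → EMPTY
9: bank 0 row 8 — prev 8 → HIT
10: bank 5 row 6 — prev 3 → CONFLICT
11: bank 7 row 2 — prev 2 → HIT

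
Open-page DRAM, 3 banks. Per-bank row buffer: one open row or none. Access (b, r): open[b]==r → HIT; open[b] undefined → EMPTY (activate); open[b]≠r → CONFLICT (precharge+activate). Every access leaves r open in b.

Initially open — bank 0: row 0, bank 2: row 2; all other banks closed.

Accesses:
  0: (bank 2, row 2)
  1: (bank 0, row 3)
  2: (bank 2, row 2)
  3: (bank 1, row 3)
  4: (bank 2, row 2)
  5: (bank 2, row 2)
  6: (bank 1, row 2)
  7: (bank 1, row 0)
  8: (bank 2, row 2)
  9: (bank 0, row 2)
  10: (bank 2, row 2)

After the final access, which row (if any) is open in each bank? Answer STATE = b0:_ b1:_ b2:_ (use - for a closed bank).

STATE = b0:2 b1:0 b2:2

0: bank 2 row 2 — prev 2 → HIT
1: bank 0 row 3 — prev 0 → CONFLICT
2: bank 2 row 2 — prev 2 → HIT
3: bank 1 row 3 — prev None → EMPTY
4: bank 2 row 2 — prev 2 → HIT
5: bank 2 row 2 — prev 2 → HIT
6: bank 1 row 2 — prev 3 → CONFLICT
7: bank 1 row 0 — prev 2 → CONFLICT
8: bank 2 row 2 — prev 2 → HIT
9: bank 0 row 2 — prev 3 → CONFLICT
10: bank 2 row 2 — prev 2 → HIT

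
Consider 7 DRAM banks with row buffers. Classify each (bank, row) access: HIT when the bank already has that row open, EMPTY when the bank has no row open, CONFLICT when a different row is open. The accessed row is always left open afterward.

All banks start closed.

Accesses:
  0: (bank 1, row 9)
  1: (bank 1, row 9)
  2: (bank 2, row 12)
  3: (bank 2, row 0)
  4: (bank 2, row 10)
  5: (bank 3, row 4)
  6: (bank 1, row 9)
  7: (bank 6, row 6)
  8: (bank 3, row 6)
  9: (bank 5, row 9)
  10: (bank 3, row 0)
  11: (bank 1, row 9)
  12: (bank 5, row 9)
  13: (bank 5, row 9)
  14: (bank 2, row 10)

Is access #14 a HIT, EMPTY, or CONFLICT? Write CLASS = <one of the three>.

CLASS = HIT

#0 (1,9) E
#1 (1,9) H  (was 9)
#2 (2,12) E
#3 (2,0) C  (was 12)
#4 (2,10) C  (was 0)
#5 (3,4) E
#6 (1,9) H  (was 9)
#7 (6,6) E
#8 (3,6) C  (was 4)
#9 (5,9) E
#10 (3,0) C  (was 6)
#11 (1,9) H  (was 9)
#12 (5,9) H  (was 9)
#13 (5,9) H  (was 9)
#14 (2,10) H  (was 10)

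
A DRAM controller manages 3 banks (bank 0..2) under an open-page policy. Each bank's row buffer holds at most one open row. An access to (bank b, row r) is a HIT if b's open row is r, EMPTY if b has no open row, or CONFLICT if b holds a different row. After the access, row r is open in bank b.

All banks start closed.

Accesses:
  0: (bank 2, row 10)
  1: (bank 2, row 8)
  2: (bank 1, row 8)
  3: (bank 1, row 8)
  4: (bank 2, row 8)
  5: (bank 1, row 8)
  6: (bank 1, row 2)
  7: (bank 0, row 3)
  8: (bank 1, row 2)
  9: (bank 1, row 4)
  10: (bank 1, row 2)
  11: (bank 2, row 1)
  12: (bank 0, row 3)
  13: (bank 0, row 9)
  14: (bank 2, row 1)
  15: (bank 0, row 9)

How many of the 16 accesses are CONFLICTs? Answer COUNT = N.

COUNT = 6

0: bank 2 row 10 — prev None → EMPTY
1: bank 2 row 8 — prev 10 → CONFLICT
2: bank 1 row 8 — prev None → EMPTY
3: bank 1 row 8 — prev 8 → HIT
4: bank 2 row 8 — prev 8 → HIT
5: bank 1 row 8 — prev 8 → HIT
6: bank 1 row 2 — prev 8 → CONFLICT
7: bank 0 row 3 — prev None → EMPTY
8: bank 1 row 2 — prev 2 → HIT
9: bank 1 row 4 — prev 2 → CONFLICT
10: bank 1 row 2 — prev 4 → CONFLICT
11: bank 2 row 1 — prev 8 → CONFLICT
12: bank 0 row 3 — prev 3 → HIT
13: bank 0 row 9 — prev 3 → CONFLICT
14: bank 2 row 1 — prev 1 → HIT
15: bank 0 row 9 — prev 9 → HIT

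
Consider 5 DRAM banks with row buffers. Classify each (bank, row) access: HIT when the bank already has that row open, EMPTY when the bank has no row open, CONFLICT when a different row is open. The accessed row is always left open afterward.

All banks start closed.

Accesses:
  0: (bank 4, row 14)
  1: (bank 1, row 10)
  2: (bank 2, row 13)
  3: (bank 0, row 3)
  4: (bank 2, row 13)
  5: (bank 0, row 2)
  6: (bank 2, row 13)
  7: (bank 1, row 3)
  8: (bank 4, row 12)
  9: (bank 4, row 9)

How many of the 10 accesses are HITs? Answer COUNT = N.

COUNT = 2

  [0] b4 r14: no row ⇒ E
  [1] b1 r10: no row ⇒ E
  [2] b2 r13: no row ⇒ E
  [3] b0 r3: no row ⇒ E
  [4] b2 r13: had r13 ⇒ H
  [5] b0 r2: had r3 ⇒ C
  [6] b2 r13: had r13 ⇒ H
  [7] b1 r3: had r10 ⇒ C
  [8] b4 r12: had r14 ⇒ C
  [9] b4 r9: had r12 ⇒ C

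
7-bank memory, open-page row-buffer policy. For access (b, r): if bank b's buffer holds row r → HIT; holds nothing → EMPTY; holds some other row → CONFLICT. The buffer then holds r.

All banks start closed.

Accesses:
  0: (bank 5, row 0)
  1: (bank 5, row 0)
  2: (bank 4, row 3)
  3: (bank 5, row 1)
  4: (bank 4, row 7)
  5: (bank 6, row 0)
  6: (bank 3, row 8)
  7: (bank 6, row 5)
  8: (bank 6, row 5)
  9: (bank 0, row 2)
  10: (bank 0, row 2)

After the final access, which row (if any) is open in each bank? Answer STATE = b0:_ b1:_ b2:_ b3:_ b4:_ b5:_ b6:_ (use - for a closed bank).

step 0: bank5 None->0 [EMPTY]
step 1: bank5 0->0 [HIT]
step 2: bank4 None->3 [EMPTY]
step 3: bank5 0->1 [CONFLICT]
step 4: bank4 3->7 [CONFLICT]
step 5: bank6 None->0 [EMPTY]
step 6: bank3 None->8 [EMPTY]
step 7: bank6 0->5 [CONFLICT]
step 8: bank6 5->5 [HIT]
step 9: bank0 None->2 [EMPTY]
step 10: bank0 2->2 [HIT]

STATE = b0:2 b1:- b2:- b3:8 b4:7 b5:1 b6:5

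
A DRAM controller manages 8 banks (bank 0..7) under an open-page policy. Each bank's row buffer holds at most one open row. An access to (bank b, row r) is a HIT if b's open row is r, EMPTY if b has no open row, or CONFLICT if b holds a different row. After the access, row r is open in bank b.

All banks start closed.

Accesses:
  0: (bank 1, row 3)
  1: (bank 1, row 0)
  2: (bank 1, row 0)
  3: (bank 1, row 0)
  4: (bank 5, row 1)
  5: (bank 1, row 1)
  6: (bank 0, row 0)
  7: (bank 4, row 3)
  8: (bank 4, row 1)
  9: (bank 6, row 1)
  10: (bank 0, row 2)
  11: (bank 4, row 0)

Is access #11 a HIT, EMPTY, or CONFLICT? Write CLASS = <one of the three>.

CLASS = CONFLICT

step 0: bank1 None->3 [EMPTY]
step 1: bank1 3->0 [CONFLICT]
step 2: bank1 0->0 [HIT]
step 3: bank1 0->0 [HIT]
step 4: bank5 None->1 [EMPTY]
step 5: bank1 0->1 [CONFLICT]
step 6: bank0 None->0 [EMPTY]
step 7: bank4 None->3 [EMPTY]
step 8: bank4 3->1 [CONFLICT]
step 9: bank6 None->1 [EMPTY]
step 10: bank0 0->2 [CONFLICT]
step 11: bank4 1->0 [CONFLICT]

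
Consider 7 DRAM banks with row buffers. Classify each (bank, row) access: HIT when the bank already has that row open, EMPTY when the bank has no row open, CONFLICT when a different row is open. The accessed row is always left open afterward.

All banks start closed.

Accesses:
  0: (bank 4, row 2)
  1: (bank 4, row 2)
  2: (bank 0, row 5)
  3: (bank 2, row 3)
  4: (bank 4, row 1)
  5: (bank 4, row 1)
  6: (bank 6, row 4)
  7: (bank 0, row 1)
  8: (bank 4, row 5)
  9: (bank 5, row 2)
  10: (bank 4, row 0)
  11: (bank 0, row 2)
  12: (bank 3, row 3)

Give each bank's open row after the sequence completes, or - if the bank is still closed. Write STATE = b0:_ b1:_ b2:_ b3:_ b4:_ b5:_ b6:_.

STATE = b0:2 b1:- b2:3 b3:3 b4:0 b5:2 b6:4

#0 (4,2) E
#1 (4,2) H  (was 2)
#2 (0,5) E
#3 (2,3) E
#4 (4,1) C  (was 2)
#5 (4,1) H  (was 1)
#6 (6,4) E
#7 (0,1) C  (was 5)
#8 (4,5) C  (was 1)
#9 (5,2) E
#10 (4,0) C  (was 5)
#11 (0,2) C  (was 1)
#12 (3,3) E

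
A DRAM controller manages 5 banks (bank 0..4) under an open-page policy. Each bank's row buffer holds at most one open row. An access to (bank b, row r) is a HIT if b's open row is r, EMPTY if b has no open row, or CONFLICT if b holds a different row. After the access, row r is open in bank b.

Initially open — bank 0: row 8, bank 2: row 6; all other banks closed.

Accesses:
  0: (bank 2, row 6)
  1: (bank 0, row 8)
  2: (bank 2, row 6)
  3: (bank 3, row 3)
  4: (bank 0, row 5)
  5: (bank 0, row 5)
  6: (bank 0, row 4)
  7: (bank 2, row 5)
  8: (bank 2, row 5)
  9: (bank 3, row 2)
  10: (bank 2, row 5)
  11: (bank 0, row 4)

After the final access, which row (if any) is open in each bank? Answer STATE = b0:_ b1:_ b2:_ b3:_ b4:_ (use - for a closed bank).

STATE = b0:4 b1:- b2:5 b3:2 b4:-

step 0: bank2 6->6 [HIT]
step 1: bank0 8->8 [HIT]
step 2: bank2 6->6 [HIT]
step 3: bank3 None->3 [EMPTY]
step 4: bank0 8->5 [CONFLICT]
step 5: bank0 5->5 [HIT]
step 6: bank0 5->4 [CONFLICT]
step 7: bank2 6->5 [CONFLICT]
step 8: bank2 5->5 [HIT]
step 9: bank3 3->2 [CONFLICT]
step 10: bank2 5->5 [HIT]
step 11: bank0 4->4 [HIT]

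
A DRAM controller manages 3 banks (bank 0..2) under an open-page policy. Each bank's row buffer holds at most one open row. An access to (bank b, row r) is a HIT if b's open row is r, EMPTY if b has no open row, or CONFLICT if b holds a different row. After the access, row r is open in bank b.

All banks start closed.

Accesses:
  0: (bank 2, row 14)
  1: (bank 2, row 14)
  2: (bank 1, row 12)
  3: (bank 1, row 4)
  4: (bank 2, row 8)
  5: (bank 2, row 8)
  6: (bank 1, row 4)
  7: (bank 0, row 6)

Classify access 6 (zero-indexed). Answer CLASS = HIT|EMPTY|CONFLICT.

CLASS = HIT

0: bank 2 row 14 — prev None → EMPTY
1: bank 2 row 14 — prev 14 → HIT
2: bank 1 row 12 — prev None → EMPTY
3: bank 1 row 4 — prev 12 → CONFLICT
4: bank 2 row 8 — prev 14 → CONFLICT
5: bank 2 row 8 — prev 8 → HIT
6: bank 1 row 4 — prev 4 → HIT
7: bank 0 row 6 — prev None → EMPTY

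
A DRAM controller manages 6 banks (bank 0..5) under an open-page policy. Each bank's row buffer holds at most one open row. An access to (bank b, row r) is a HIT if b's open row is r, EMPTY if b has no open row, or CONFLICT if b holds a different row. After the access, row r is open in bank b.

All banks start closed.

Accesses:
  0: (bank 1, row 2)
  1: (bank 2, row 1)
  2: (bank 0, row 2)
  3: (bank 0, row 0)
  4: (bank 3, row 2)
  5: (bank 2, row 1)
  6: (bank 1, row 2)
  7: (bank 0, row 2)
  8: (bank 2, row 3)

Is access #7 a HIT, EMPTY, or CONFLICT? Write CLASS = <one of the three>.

CLASS = CONFLICT

0: bank 1 row 2 — prev None → EMPTY
1: bank 2 row 1 — prev None → EMPTY
2: bank 0 row 2 — prev None → EMPTY
3: bank 0 row 0 — prev 2 → CONFLICT
4: bank 3 row 2 — prev None → EMPTY
5: bank 2 row 1 — prev 1 → HIT
6: bank 1 row 2 — prev 2 → HIT
7: bank 0 row 2 — prev 0 → CONFLICT
8: bank 2 row 3 — prev 1 → CONFLICT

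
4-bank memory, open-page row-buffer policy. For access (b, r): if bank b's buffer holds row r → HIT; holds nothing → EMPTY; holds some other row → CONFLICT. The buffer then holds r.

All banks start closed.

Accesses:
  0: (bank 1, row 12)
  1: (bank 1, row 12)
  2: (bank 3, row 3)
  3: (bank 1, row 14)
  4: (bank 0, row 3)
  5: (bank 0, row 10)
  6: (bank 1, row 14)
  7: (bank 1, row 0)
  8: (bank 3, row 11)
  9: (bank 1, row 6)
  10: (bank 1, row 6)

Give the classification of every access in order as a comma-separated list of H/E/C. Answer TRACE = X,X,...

TRACE = E,H,E,C,E,C,H,C,C,C,H

#0 (1,12) E
#1 (1,12) H  (was 12)
#2 (3,3) E
#3 (1,14) C  (was 12)
#4 (0,3) E
#5 (0,10) C  (was 3)
#6 (1,14) H  (was 14)
#7 (1,0) C  (was 14)
#8 (3,11) C  (was 3)
#9 (1,6) C  (was 0)
#10 (1,6) H  (was 6)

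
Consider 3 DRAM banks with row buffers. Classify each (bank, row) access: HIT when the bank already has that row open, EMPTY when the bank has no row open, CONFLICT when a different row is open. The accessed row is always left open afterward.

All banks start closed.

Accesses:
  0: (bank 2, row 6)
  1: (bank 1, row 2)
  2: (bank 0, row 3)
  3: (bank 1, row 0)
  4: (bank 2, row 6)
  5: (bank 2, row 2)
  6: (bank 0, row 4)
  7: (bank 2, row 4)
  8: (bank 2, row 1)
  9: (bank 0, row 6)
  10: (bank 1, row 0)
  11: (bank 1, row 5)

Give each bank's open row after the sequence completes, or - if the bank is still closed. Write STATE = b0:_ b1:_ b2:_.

  [0] b2 r6: no row ⇒ E
  [1] b1 r2: no row ⇒ E
  [2] b0 r3: no row ⇒ E
  [3] b1 r0: had r2 ⇒ C
  [4] b2 r6: had r6 ⇒ H
  [5] b2 r2: had r6 ⇒ C
  [6] b0 r4: had r3 ⇒ C
  [7] b2 r4: had r2 ⇒ C
  [8] b2 r1: had r4 ⇒ C
  [9] b0 r6: had r4 ⇒ C
  [10] b1 r0: had r0 ⇒ H
  [11] b1 r5: had r0 ⇒ C

STATE = b0:6 b1:5 b2:1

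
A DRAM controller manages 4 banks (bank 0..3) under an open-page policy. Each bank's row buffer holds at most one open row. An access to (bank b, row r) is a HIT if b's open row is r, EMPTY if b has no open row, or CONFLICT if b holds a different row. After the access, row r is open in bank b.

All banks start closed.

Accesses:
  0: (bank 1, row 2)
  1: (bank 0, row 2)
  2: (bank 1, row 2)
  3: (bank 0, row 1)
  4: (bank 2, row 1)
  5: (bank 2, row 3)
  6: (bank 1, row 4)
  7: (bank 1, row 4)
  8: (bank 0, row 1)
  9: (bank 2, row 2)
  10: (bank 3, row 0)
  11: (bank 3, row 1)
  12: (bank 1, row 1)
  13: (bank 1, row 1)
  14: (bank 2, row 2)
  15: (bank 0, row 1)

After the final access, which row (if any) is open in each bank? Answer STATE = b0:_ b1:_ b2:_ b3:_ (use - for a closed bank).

0: bank 1 row 2 — prev None → EMPTY
1: bank 0 row 2 — prev None → EMPTY
2: bank 1 row 2 — prev 2 → HIT
3: bank 0 row 1 — prev 2 → CONFLICT
4: bank 2 row 1 — prev None → EMPTY
5: bank 2 row 3 — prev 1 → CONFLICT
6: bank 1 row 4 — prev 2 → CONFLICT
7: bank 1 row 4 — prev 4 → HIT
8: bank 0 row 1 — prev 1 → HIT
9: bank 2 row 2 — prev 3 → CONFLICT
10: bank 3 row 0 — prev None → EMPTY
11: bank 3 row 1 — prev 0 → CONFLICT
12: bank 1 row 1 — prev 4 → CONFLICT
13: bank 1 row 1 — prev 1 → HIT
14: bank 2 row 2 — prev 2 → HIT
15: bank 0 row 1 — prev 1 → HIT

STATE = b0:1 b1:1 b2:2 b3:1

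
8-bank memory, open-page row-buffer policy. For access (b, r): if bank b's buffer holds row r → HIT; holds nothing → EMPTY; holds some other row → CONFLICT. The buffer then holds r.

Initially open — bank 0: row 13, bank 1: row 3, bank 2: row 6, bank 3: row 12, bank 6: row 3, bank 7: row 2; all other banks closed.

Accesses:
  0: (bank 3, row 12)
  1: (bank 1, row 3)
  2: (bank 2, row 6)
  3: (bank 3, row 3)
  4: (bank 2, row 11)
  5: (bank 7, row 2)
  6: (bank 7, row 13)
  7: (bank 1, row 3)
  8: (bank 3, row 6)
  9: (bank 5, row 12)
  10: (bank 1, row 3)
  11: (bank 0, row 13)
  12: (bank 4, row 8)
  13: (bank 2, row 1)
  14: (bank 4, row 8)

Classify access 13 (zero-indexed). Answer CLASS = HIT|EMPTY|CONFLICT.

CLASS = CONFLICT

step 0: bank3 12->12 [HIT]
step 1: bank1 3->3 [HIT]
step 2: bank2 6->6 [HIT]
step 3: bank3 12->3 [CONFLICT]
step 4: bank2 6->11 [CONFLICT]
step 5: bank7 2->2 [HIT]
step 6: bank7 2->13 [CONFLICT]
step 7: bank1 3->3 [HIT]
step 8: bank3 3->6 [CONFLICT]
step 9: bank5 None->12 [EMPTY]
step 10: bank1 3->3 [HIT]
step 11: bank0 13->13 [HIT]
step 12: bank4 None->8 [EMPTY]
step 13: bank2 11->1 [CONFLICT]
step 14: bank4 8->8 [HIT]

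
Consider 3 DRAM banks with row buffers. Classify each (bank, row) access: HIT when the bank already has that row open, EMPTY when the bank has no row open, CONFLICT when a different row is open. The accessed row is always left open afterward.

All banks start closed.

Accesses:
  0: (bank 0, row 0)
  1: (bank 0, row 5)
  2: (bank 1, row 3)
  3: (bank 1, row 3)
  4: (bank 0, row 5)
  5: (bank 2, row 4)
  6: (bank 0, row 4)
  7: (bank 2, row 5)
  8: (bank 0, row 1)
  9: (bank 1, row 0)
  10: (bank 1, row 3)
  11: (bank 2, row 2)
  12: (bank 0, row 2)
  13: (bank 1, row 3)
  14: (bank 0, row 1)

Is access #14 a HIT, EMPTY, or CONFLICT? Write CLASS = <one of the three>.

step 0: bank0 None->0 [EMPTY]
step 1: bank0 0->5 [CONFLICT]
step 2: bank1 None->3 [EMPTY]
step 3: bank1 3->3 [HIT]
step 4: bank0 5->5 [HIT]
step 5: bank2 None->4 [EMPTY]
step 6: bank0 5->4 [CONFLICT]
step 7: bank2 4->5 [CONFLICT]
step 8: bank0 4->1 [CONFLICT]
step 9: bank1 3->0 [CONFLICT]
step 10: bank1 0->3 [CONFLICT]
step 11: bank2 5->2 [CONFLICT]
step 12: bank0 1->2 [CONFLICT]
step 13: bank1 3->3 [HIT]
step 14: bank0 2->1 [CONFLICT]

CLASS = CONFLICT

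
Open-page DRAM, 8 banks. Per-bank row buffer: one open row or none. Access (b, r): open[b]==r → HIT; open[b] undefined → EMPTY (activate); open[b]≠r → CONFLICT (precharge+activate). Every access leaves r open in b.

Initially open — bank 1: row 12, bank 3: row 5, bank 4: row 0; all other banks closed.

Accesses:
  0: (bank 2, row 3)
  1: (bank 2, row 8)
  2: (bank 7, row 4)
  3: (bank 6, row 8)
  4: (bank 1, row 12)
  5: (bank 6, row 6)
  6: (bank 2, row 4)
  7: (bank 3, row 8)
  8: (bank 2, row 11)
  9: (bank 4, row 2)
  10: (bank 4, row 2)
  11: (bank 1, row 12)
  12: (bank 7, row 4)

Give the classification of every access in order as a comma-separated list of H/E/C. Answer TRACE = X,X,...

TRACE = E,C,E,E,H,C,C,C,C,C,H,H,H

  [0] b2 r3: no row ⇒ E
  [1] b2 r8: had r3 ⇒ C
  [2] b7 r4: no row ⇒ E
  [3] b6 r8: no row ⇒ E
  [4] b1 r12: had r12 ⇒ H
  [5] b6 r6: had r8 ⇒ C
  [6] b2 r4: had r8 ⇒ C
  [7] b3 r8: had r5 ⇒ C
  [8] b2 r11: had r4 ⇒ C
  [9] b4 r2: had r0 ⇒ C
  [10] b4 r2: had r2 ⇒ H
  [11] b1 r12: had r12 ⇒ H
  [12] b7 r4: had r4 ⇒ H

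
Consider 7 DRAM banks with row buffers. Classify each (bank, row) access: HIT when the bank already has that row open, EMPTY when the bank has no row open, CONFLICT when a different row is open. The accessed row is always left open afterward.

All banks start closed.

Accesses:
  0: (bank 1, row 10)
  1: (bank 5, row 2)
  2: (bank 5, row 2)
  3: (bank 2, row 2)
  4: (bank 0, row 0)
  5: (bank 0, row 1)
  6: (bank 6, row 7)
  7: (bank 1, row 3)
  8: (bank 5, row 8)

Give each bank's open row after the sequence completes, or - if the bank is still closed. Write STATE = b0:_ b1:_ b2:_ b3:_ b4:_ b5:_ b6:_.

  [0] b1 r10: no row ⇒ E
  [1] b5 r2: no row ⇒ E
  [2] b5 r2: had r2 ⇒ H
  [3] b2 r2: no row ⇒ E
  [4] b0 r0: no row ⇒ E
  [5] b0 r1: had r0 ⇒ C
  [6] b6 r7: no row ⇒ E
  [7] b1 r3: had r10 ⇒ C
  [8] b5 r8: had r2 ⇒ C

STATE = b0:1 b1:3 b2:2 b3:- b4:- b5:8 b6:7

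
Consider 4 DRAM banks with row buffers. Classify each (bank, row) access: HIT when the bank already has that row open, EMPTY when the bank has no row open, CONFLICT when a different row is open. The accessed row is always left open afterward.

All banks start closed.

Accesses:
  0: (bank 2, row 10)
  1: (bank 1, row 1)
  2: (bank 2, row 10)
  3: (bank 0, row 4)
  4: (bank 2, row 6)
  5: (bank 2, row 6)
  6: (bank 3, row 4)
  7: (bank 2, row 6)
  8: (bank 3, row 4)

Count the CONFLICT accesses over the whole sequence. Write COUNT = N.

#0 (2,10) E
#1 (1,1) E
#2 (2,10) H  (was 10)
#3 (0,4) E
#4 (2,6) C  (was 10)
#5 (2,6) H  (was 6)
#6 (3,4) E
#7 (2,6) H  (was 6)
#8 (3,4) H  (was 4)

COUNT = 1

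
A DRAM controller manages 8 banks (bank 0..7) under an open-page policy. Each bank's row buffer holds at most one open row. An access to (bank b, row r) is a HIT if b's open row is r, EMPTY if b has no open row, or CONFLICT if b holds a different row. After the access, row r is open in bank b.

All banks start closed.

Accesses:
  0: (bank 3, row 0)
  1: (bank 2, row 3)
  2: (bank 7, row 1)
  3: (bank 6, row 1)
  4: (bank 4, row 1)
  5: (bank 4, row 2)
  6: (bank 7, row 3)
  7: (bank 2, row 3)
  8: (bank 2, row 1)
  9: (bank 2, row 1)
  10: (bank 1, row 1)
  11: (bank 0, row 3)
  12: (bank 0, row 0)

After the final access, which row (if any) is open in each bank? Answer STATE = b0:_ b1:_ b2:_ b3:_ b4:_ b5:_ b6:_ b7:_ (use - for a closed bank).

STATE = b0:0 b1:1 b2:1 b3:0 b4:2 b5:- b6:1 b7:3

step 0: bank3 None->0 [EMPTY]
step 1: bank2 None->3 [EMPTY]
step 2: bank7 None->1 [EMPTY]
step 3: bank6 None->1 [EMPTY]
step 4: bank4 None->1 [EMPTY]
step 5: bank4 1->2 [CONFLICT]
step 6: bank7 1->3 [CONFLICT]
step 7: bank2 3->3 [HIT]
step 8: bank2 3->1 [CONFLICT]
step 9: bank2 1->1 [HIT]
step 10: bank1 None->1 [EMPTY]
step 11: bank0 None->3 [EMPTY]
step 12: bank0 3->0 [CONFLICT]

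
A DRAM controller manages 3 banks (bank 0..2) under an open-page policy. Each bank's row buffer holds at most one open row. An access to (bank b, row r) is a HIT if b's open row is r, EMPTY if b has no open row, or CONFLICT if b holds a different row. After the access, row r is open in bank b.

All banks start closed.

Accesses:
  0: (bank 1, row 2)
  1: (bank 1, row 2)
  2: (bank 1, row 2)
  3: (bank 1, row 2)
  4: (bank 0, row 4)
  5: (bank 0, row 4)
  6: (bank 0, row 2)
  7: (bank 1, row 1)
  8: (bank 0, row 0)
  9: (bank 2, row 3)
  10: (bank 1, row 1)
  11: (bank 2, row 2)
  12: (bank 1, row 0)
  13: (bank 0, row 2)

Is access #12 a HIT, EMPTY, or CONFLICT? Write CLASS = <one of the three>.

#0 (1,2) E
#1 (1,2) H  (was 2)
#2 (1,2) H  (was 2)
#3 (1,2) H  (was 2)
#4 (0,4) E
#5 (0,4) H  (was 4)
#6 (0,2) C  (was 4)
#7 (1,1) C  (was 2)
#8 (0,0) C  (was 2)
#9 (2,3) E
#10 (1,1) H  (was 1)
#11 (2,2) C  (was 3)
#12 (1,0) C  (was 1)
#13 (0,2) C  (was 0)

CLASS = CONFLICT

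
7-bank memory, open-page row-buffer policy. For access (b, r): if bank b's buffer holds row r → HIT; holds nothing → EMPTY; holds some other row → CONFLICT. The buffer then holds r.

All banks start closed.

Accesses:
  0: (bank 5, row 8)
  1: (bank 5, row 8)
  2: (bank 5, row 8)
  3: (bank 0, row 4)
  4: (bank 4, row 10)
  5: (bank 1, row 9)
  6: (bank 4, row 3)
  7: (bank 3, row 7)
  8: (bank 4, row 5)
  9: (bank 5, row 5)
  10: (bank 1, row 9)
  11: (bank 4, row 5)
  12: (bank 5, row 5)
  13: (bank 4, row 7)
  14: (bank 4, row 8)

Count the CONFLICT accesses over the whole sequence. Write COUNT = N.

COUNT = 5

step 0: bank5 None->8 [EMPTY]
step 1: bank5 8->8 [HIT]
step 2: bank5 8->8 [HIT]
step 3: bank0 None->4 [EMPTY]
step 4: bank4 None->10 [EMPTY]
step 5: bank1 None->9 [EMPTY]
step 6: bank4 10->3 [CONFLICT]
step 7: bank3 None->7 [EMPTY]
step 8: bank4 3->5 [CONFLICT]
step 9: bank5 8->5 [CONFLICT]
step 10: bank1 9->9 [HIT]
step 11: bank4 5->5 [HIT]
step 12: bank5 5->5 [HIT]
step 13: bank4 5->7 [CONFLICT]
step 14: bank4 7->8 [CONFLICT]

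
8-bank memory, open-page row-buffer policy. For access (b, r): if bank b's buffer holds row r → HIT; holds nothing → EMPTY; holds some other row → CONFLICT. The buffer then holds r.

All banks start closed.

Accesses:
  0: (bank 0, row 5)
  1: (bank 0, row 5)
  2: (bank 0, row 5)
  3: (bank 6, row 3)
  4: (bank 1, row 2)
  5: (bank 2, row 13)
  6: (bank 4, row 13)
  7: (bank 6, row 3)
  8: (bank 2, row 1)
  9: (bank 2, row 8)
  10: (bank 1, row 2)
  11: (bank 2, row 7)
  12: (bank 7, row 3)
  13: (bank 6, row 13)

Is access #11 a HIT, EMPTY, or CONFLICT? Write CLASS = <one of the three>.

CLASS = CONFLICT

#0 (0,5) E
#1 (0,5) H  (was 5)
#2 (0,5) H  (was 5)
#3 (6,3) E
#4 (1,2) E
#5 (2,13) E
#6 (4,13) E
#7 (6,3) H  (was 3)
#8 (2,1) C  (was 13)
#9 (2,8) C  (was 1)
#10 (1,2) H  (was 2)
#11 (2,7) C  (was 8)
#12 (7,3) E
#13 (6,13) C  (was 3)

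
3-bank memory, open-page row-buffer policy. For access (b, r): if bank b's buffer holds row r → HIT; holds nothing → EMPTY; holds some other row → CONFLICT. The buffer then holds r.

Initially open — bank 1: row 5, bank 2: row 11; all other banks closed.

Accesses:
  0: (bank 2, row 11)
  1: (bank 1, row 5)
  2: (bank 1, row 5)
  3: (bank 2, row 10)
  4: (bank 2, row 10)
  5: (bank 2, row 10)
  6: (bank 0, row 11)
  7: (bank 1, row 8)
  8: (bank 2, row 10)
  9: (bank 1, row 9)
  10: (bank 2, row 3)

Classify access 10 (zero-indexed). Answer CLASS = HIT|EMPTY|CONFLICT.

CLASS = CONFLICT

#0 (2,11) H  (was 11)
#1 (1,5) H  (was 5)
#2 (1,5) H  (was 5)
#3 (2,10) C  (was 11)
#4 (2,10) H  (was 10)
#5 (2,10) H  (was 10)
#6 (0,11) E
#7 (1,8) C  (was 5)
#8 (2,10) H  (was 10)
#9 (1,9) C  (was 8)
#10 (2,3) C  (was 10)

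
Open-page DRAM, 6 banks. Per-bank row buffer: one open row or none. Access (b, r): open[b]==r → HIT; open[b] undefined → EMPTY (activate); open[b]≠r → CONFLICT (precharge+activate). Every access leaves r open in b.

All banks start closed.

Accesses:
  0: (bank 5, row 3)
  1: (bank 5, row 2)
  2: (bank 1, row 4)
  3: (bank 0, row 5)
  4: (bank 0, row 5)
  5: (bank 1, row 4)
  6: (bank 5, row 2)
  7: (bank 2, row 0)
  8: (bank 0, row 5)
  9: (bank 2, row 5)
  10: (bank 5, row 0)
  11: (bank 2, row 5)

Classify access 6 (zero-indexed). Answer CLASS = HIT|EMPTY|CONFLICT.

  [0] b5 r3: no row ⇒ E
  [1] b5 r2: had r3 ⇒ C
  [2] b1 r4: no row ⇒ E
  [3] b0 r5: no row ⇒ E
  [4] b0 r5: had r5 ⇒ H
  [5] b1 r4: had r4 ⇒ H
  [6] b5 r2: had r2 ⇒ H
  [7] b2 r0: no row ⇒ E
  [8] b0 r5: had r5 ⇒ H
  [9] b2 r5: had r0 ⇒ C
  [10] b5 r0: had r2 ⇒ C
  [11] b2 r5: had r5 ⇒ H

CLASS = HIT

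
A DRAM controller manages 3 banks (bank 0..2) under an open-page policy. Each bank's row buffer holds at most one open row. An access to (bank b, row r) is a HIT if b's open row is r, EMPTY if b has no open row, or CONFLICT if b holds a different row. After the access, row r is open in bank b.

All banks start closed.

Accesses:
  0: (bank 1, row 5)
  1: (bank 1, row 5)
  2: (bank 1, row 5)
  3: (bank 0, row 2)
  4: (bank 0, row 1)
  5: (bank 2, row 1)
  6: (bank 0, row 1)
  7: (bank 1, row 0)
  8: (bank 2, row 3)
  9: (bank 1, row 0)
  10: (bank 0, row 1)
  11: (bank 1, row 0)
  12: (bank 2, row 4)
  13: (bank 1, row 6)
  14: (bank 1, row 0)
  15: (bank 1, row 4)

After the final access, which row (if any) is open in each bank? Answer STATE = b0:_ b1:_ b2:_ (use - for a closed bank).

0: bank 1 row 5 — prev None → EMPTY
1: bank 1 row 5 — prev 5 → HIT
2: bank 1 row 5 — prev 5 → HIT
3: bank 0 row 2 — prev None → EMPTY
4: bank 0 row 1 — prev 2 → CONFLICT
5: bank 2 row 1 — prev None → EMPTY
6: bank 0 row 1 — prev 1 → HIT
7: bank 1 row 0 — prev 5 → CONFLICT
8: bank 2 row 3 — prev 1 → CONFLICT
9: bank 1 row 0 — prev 0 → HIT
10: bank 0 row 1 — prev 1 → HIT
11: bank 1 row 0 — prev 0 → HIT
12: bank 2 row 4 — prev 3 → CONFLICT
13: bank 1 row 6 — prev 0 → CONFLICT
14: bank 1 row 0 — prev 6 → CONFLICT
15: bank 1 row 4 — prev 0 → CONFLICT

STATE = b0:1 b1:4 b2:4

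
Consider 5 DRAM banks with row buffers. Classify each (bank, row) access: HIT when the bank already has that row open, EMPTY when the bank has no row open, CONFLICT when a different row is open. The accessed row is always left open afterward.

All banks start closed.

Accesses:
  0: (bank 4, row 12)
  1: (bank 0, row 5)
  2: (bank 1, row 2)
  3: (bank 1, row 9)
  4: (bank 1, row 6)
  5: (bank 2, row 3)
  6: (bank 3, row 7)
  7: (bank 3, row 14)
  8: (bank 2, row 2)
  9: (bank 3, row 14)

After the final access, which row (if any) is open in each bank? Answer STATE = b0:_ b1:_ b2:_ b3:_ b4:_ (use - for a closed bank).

#0 (4,12) E
#1 (0,5) E
#2 (1,2) E
#3 (1,9) C  (was 2)
#4 (1,6) C  (was 9)
#5 (2,3) E
#6 (3,7) E
#7 (3,14) C  (was 7)
#8 (2,2) C  (was 3)
#9 (3,14) H  (was 14)

STATE = b0:5 b1:6 b2:2 b3:14 b4:12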